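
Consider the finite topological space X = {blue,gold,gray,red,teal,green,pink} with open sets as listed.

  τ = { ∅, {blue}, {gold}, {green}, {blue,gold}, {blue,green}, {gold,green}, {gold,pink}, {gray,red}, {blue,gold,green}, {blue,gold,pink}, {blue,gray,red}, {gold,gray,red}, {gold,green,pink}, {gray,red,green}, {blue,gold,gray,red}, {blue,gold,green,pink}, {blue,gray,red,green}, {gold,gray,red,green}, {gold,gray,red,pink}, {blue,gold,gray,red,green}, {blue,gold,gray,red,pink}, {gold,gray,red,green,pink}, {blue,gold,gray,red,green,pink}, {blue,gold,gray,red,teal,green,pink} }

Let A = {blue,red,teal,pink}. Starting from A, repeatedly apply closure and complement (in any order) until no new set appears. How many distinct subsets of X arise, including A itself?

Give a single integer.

cl via duality: int({gold,gray,green}) = {gold,green}, so X∖{gold,green} = {blue,gray,red,teal,pink}
Write k for closure, c for complement:
  1. A     = {blue,red,teal,pink}
  2. kA    = {blue,gray,red,teal,pink}
  3. cA    = {gold,gray,green}
  4. ckA   = {gold,green}
  5. kcA   = {gold,gray,red,teal,green,pink}
  6. kckA  = {gold,teal,green,pink}
  7. ckcA  = {blue}
  8. ckckA = {blue,gray,red}
  9. kckcA = {blue,teal}
  10. kckckA = {blue,gray,red,teal}
  11. ckckcA = {gold,gray,red,green,pink}
  12. ckckckA = {gold,green,pink}
applying k or c yields no new set

12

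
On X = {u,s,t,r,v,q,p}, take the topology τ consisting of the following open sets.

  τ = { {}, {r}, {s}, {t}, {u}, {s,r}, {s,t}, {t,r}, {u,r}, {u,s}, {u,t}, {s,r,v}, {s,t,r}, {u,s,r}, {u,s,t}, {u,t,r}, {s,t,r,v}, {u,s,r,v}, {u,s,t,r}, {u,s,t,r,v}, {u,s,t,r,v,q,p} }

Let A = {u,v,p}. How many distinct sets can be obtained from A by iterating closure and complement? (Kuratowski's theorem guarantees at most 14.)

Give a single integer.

complement {s,t,r,q}; its interior {s,t,r}; cl(A) = X∖{s,t,r} = {u,v,q,p}
With k = closure, c = complement:
  1. A     = {u,v,p}
  2. kA    = {u,v,q,p}
  3. cA    = {s,t,r,q}
  4. ckA   = {s,t,r}
  5. kcA   = {s,t,r,v,q,p}
  6. ckcA  = {u}
  7. kckcA = {u,q,p}
  8. ckckcA = {s,t,r,v}
k, c of each give nothing new

8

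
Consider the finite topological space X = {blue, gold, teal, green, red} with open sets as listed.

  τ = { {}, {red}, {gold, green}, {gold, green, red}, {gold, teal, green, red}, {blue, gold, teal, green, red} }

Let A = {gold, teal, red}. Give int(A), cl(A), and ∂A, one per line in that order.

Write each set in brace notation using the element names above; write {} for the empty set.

int(A) = {red}
cl(A)  = {blue, gold, teal, green, red}
∂A     = {blue, gold, teal, green}

U open, U⊆A: {}, {red}. int(A) = ⋃ = {red}
X∖A={blue, green}, int(X∖A)={}, hence cl(A)={blue, gold, teal, green, red}
∂A: remove int from cl → {blue, gold, teal, green}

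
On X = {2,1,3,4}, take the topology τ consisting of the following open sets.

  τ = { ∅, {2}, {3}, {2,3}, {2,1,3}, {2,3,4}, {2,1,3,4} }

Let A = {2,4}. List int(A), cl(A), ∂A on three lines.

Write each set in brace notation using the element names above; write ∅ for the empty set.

interior: largest open inside A is {2} (from ∅, {2})
cl via duality: int({1,3}) = {3}, so X∖{3} = {2,1,4}
cl∖int = {1,4}

int(A) = {2}
cl(A)  = {2,1,4}
∂A     = {1,4}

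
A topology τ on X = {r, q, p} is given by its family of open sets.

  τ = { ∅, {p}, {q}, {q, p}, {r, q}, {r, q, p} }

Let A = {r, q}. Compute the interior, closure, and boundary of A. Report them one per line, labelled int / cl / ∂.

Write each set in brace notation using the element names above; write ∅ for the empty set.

int(A) = {r, q}
cl(A)  = {r, q}
∂A     = ∅

opens ⊆ A: ∅, {q}, {r, q}; union → int = {r, q}
complement {p}; its interior {p}; cl(A) = X∖{p} = {r, q}
boundary = {r, q} ∖ {r, q} = ∅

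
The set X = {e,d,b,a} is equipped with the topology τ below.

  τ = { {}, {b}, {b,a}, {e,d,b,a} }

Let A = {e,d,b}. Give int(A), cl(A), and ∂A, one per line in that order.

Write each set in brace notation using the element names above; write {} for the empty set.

U open, U⊆A: {}, {b}. int(A) = ⋃ = {b}
X∖A={a}, int(X∖A)={}, hence cl(A)={e,d,b,a}
∂A: remove int from cl → {e,d,a}

int(A) = {b}
cl(A)  = {e,d,b,a}
∂A     = {e,d,a}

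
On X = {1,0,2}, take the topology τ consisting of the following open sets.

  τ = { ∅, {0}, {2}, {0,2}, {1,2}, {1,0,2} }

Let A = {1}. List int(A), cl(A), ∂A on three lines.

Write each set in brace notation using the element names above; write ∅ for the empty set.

opens ⊆ A: ∅; union → int = ∅
complement {0,2}; its interior {0,2}; cl(A) = X∖{0,2} = {1}
boundary = {1} ∖ ∅ = {1}

int(A) = ∅
cl(A)  = {1}
∂A     = {1}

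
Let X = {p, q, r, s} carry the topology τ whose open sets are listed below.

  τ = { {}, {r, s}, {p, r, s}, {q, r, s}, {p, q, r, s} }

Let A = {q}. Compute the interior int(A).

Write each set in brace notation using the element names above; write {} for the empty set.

open subsets of A: {}; so int(A) = {}

{}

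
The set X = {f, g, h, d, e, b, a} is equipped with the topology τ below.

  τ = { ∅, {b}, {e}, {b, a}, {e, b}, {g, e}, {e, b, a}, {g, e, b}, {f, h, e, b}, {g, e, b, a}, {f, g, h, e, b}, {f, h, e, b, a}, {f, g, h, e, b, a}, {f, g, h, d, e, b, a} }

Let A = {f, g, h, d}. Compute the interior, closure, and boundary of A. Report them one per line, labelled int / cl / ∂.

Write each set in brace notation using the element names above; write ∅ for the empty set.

opens ⊆ A: ∅; union → int = ∅
complement {e, b, a}; its interior {e, b, a}; cl(A) = X∖{e, b, a} = {f, g, h, d}
boundary = {f, g, h, d} ∖ ∅ = {f, g, h, d}

int(A) = ∅
cl(A)  = {f, g, h, d}
∂A     = {f, g, h, d}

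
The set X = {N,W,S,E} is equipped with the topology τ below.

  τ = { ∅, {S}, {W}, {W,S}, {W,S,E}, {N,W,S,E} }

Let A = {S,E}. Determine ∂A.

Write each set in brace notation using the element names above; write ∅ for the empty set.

{N,E}

interior: largest open inside A is {S} (from ∅, {S})
cl via duality: int({N,W}) = {W}, so X∖{W} = {N,S,E}
cl∖int = {N,E}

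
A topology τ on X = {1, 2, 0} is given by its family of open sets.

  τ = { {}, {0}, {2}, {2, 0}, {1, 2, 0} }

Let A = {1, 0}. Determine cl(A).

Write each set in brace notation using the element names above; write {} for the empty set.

{1, 0}

cl via duality: int({2}) = {2}, so X∖{2} = {1, 0}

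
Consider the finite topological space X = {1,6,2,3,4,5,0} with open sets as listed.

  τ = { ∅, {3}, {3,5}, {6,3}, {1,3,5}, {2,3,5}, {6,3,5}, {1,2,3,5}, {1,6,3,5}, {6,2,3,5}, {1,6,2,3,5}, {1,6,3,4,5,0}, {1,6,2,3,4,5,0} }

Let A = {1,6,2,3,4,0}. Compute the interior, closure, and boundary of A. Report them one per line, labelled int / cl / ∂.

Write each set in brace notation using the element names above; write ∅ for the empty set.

int(A) = {6,3}
cl(A)  = {1,6,2,3,4,5,0}
∂A     = {1,2,4,5,0}

U open, U⊆A: ∅, {3}, {6,3}. int(A) = ⋃ = {6,3}
X∖A={5}, int(X∖A)=∅, hence cl(A)={1,6,2,3,4,5,0}
∂A: remove int from cl → {1,2,4,5,0}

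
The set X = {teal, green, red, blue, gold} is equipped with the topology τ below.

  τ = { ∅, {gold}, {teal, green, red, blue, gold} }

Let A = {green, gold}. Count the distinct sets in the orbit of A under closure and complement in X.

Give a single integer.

6

cl via duality: int({teal, red, blue}) = ∅, so X∖∅ = {teal, green, red, blue, gold}
Write k for closure, c for complement:
  1. A     = {green, gold}
  2. kA    = {teal, green, red, blue, gold}
  3. cA    = {teal, red, blue}
  4. ckA   = ∅
  5. kcA   = {teal, green, red, blue}
  6. ckcA  = {gold}
applying k or c yields no new set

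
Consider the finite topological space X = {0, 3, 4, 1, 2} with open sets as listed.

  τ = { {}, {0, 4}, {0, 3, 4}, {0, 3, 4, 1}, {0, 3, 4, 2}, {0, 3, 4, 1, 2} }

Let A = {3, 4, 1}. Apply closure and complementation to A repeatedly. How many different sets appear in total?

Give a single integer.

4

complement {0, 2}; its interior {}; cl(A) = X∖{} = {0, 3, 4, 1, 2}
With k = closure, c = complement:
  1. A     = {3, 4, 1}
  2. kA    = {0, 3, 4, 1, 2}
  3. cA    = {0, 2}
  4. ckA   = {}
k, c of each give nothing new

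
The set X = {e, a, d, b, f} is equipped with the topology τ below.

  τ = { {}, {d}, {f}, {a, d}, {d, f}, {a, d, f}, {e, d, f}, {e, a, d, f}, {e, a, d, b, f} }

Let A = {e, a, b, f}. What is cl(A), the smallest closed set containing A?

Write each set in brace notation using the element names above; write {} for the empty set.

{e, a, b, f}

X∖A={d}, int(X∖A)={d}, hence cl(A)={e, a, b, f}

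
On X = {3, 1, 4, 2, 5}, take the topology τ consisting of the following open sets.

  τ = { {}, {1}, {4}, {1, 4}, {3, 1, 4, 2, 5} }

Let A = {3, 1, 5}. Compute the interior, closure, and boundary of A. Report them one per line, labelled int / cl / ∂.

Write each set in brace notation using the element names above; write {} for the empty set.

int(A) = {1}
cl(A)  = {3, 1, 2, 5}
∂A     = {3, 2, 5}

U open, U⊆A: {}, {1}. int(A) = ⋃ = {1}
X∖A={4, 2}, int(X∖A)={4}, hence cl(A)={3, 1, 2, 5}
∂A: remove int from cl → {3, 2, 5}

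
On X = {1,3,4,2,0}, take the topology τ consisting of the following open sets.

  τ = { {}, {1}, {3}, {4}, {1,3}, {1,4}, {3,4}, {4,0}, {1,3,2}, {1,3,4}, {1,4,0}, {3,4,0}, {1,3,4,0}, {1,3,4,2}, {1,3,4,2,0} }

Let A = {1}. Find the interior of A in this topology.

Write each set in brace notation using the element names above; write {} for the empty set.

{1}

opens ⊆ A: {}, {1}; union → int = {1}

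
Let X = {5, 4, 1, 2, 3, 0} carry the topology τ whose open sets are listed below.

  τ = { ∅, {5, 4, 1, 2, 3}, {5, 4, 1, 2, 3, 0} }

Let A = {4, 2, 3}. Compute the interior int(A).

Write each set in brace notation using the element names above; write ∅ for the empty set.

∅

U open, U⊆A: ∅. int(A) = ⋃ = ∅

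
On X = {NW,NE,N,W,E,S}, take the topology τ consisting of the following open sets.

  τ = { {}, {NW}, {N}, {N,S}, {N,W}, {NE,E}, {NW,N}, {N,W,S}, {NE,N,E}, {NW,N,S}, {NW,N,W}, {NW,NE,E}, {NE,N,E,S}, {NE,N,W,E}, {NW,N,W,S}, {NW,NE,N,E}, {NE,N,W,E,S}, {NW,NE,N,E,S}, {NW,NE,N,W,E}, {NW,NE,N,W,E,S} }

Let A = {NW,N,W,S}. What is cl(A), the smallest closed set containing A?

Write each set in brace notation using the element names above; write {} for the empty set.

closure: X∖int(X∖A) = X∖{NE,E} = {NW,N,W,S}

{NW,N,W,S}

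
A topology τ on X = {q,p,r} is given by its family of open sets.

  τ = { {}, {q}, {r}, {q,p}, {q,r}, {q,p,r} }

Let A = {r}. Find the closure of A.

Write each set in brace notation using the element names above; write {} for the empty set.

complement {q,p}; its interior {q,p}; cl(A) = X∖{q,p} = {r}

{r}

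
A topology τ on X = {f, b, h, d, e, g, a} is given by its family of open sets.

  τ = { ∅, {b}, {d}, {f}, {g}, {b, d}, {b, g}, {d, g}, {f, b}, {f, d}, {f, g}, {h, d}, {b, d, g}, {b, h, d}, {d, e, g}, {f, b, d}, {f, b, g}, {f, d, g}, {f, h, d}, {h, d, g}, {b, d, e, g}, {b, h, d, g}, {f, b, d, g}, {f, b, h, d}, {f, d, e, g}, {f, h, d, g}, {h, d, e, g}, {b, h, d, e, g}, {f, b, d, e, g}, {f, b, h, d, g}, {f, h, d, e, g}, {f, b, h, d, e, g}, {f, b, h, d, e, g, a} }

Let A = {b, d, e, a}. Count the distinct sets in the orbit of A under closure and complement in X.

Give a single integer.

complement {f, h, g}; its interior {f, g}; cl(A) = X∖{f, g} = {b, h, d, e, a}
With k = closure, c = complement:
  1. A     = {b, d, e, a}
  2. kA    = {b, h, d, e, a}
  3. cA    = {f, h, g}
  4. ckA   = {f, g}
  5. kcA   = {f, h, e, g, a}
  6. kckA  = {f, e, g, a}
  7. ckcA  = {b, d}
  8. ckckA = {b, h, d}
k, c of each give nothing new

8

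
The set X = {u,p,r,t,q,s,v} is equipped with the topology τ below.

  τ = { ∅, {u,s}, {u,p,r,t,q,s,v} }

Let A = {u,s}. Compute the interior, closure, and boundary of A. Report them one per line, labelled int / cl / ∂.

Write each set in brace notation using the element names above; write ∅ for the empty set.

int(A) = {u,s}
cl(A)  = {u,p,r,t,q,s,v}
∂A     = {p,r,t,q,v}

U open, U⊆A: ∅, {u,s}. int(A) = ⋃ = {u,s}
X∖A={p,r,t,q,v}, int(X∖A)=∅, hence cl(A)={u,p,r,t,q,s,v}
∂A: remove int from cl → {p,r,t,q,v}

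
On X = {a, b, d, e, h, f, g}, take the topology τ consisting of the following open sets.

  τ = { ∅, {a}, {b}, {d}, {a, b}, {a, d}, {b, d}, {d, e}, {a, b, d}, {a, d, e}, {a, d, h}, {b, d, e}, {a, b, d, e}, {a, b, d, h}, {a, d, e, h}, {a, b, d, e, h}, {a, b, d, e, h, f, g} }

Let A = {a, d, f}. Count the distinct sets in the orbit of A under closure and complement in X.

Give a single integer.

complement {b, e, h, g}; its interior {b}; cl(A) = X∖{b} = {a, d, e, h, f, g}
With k = closure, c = complement:
  1. A     = {a, d, f}
  2. kA    = {a, d, e, h, f, g}
  3. cA    = {b, e, h, g}
  4. ckA   = {b}
  5. kcA   = {b, e, h, f, g}
  6. kckA  = {b, f, g}
  7. ckcA  = {a, d}
  8. ckckA = {a, d, e, h}
k, c of each give nothing new

8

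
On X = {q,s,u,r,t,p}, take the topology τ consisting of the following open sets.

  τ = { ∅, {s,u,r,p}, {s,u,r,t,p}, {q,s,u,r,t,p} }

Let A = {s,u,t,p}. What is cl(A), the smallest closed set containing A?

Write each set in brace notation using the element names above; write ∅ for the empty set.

cl via duality: int({q,r}) = ∅, so X∖∅ = {q,s,u,r,t,p}

{q,s,u,r,t,p}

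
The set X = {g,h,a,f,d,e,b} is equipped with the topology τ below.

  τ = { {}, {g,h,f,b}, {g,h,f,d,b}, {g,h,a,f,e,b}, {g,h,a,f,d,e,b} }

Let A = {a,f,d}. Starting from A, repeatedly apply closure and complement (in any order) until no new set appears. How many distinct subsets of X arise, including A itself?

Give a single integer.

complement {g,h,e,b}; its interior {}; cl(A) = X∖{} = {g,h,a,f,d,e,b}
With k = closure, c = complement:
  1. A     = {a,f,d}
  2. kA    = {g,h,a,f,d,e,b}
  3. cA    = {g,h,e,b}
  4. ckA   = {}
k, c of each give nothing new

4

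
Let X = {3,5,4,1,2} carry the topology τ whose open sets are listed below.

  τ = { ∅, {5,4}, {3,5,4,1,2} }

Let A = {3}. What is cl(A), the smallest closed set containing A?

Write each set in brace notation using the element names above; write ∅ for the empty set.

cl via duality: int({5,4,1,2}) = {5,4}, so X∖{5,4} = {3,1,2}

{3,1,2}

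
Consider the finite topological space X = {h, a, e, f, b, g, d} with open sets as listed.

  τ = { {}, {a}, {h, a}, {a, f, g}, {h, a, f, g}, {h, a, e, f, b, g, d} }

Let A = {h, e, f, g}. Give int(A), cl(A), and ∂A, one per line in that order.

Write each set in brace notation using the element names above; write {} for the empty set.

int(A) = {}
cl(A)  = {h, e, f, b, g, d}
∂A     = {h, e, f, b, g, d}

opens ⊆ A: {}; union → int = {}
complement {a, b, d}; its interior {a}; cl(A) = X∖{a} = {h, e, f, b, g, d}
boundary = {h, e, f, b, g, d} ∖ {} = {h, e, f, b, g, d}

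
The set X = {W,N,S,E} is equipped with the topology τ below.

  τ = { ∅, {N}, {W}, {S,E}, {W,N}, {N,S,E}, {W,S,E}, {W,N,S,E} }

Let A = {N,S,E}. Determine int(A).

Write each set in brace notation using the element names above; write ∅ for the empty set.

U open, U⊆A: ∅, {N}, {S,E}, {N,S,E}. int(A) = ⋃ = {N,S,E}

{N,S,E}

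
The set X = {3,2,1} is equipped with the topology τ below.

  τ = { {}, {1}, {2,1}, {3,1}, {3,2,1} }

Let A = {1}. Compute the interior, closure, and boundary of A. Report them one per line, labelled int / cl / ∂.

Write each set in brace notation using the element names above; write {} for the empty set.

int(A) = {1}
cl(A)  = {3,2,1}
∂A     = {3,2}

opens ⊆ A: {}, {1}; union → int = {1}
complement {3,2}; its interior {}; cl(A) = X∖{} = {3,2,1}
boundary = {3,2,1} ∖ {1} = {3,2}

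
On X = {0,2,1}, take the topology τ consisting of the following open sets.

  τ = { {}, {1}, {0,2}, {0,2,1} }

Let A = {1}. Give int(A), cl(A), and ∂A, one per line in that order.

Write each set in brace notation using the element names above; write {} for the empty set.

opens ⊆ A: {}, {1}; union → int = {1}
complement {0,2}; its interior {0,2}; cl(A) = X∖{0,2} = {1}
boundary = {1} ∖ {1} = {}

int(A) = {1}
cl(A)  = {1}
∂A     = {}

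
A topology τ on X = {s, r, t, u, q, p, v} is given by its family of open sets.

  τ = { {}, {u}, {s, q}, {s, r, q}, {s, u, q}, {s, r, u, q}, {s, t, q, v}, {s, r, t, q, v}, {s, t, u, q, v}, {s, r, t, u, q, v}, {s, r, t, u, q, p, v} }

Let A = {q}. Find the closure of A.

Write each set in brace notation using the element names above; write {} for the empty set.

{s, r, t, q, p, v}

closure: X∖int(X∖A) = X∖{u} = {s, r, t, q, p, v}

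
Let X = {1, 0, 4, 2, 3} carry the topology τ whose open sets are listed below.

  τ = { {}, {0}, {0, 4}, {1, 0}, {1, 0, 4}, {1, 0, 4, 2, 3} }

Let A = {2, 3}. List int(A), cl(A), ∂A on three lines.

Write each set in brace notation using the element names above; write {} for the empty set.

U open, U⊆A: {}. int(A) = ⋃ = {}
X∖A={1, 0, 4}, int(X∖A)={1, 0, 4}, hence cl(A)={2, 3}
∂A: remove int from cl → {2, 3}

int(A) = {}
cl(A)  = {2, 3}
∂A     = {2, 3}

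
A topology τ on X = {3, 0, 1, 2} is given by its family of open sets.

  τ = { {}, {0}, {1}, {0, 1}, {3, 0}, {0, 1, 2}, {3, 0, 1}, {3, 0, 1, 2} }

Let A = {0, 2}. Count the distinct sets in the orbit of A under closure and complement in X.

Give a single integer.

8

X∖A={3, 1}, int(X∖A)={1}, hence cl(A)={3, 0, 2}
Orbit (k=closure, c=complement):
  1. A     = {0, 2}
  2. kA    = {3, 0, 2}
  3. cA    = {3, 1}
  4. ckA   = {1}
  5. kcA   = {3, 1, 2}
  6. kckA  = {1, 2}
  7. ckcA  = {0}
  8. ckckA = {3, 0}
(closed under both — stop)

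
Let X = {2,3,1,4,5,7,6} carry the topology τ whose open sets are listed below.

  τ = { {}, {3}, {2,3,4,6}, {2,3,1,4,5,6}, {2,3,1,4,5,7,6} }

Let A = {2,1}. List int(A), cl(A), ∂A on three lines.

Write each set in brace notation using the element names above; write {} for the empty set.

int(A) = {}
cl(A)  = {2,1,4,5,7,6}
∂A     = {2,1,4,5,7,6}

interior: largest open inside A is {} (from {})
cl via duality: int({3,4,5,7,6}) = {3}, so X∖{3} = {2,1,4,5,7,6}
cl∖int = {2,1,4,5,7,6}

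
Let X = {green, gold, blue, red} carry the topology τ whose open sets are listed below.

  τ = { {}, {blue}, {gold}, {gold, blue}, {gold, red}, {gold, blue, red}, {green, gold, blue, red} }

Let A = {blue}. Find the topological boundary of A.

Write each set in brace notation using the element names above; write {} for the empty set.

U open, U⊆A: {}, {blue}. int(A) = ⋃ = {blue}
X∖A={green, gold, red}, int(X∖A)={gold, red}, hence cl(A)={green, blue}
∂A: remove int from cl → {green}

{green}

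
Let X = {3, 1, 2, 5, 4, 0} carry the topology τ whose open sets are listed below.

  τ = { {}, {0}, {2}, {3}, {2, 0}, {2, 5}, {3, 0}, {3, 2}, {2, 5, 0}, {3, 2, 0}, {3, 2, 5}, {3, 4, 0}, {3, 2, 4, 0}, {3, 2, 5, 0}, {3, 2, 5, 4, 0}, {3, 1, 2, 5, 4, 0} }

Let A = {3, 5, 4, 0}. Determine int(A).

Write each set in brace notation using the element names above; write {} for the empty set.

{3, 4, 0}

U open, U⊆A: {}, {0}, {3}, {3, 0}, {3, 4, 0}. int(A) = ⋃ = {3, 4, 0}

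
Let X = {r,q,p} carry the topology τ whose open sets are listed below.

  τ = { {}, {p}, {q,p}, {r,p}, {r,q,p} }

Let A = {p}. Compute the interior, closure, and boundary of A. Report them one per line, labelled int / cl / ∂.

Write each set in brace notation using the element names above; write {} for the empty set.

int(A) = {p}
cl(A)  = {r,q,p}
∂A     = {r,q}

interior: largest open inside A is {p} (from {}, {p})
cl via duality: int({r,q}) = {}, so X∖{} = {r,q,p}
cl∖int = {r,q}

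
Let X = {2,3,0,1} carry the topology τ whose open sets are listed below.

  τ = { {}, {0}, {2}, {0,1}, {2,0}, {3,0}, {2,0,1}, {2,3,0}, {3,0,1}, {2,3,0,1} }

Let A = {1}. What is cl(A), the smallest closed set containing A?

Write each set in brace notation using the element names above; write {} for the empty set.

{1}

X∖A={2,3,0}, int(X∖A)={2,3,0}, hence cl(A)={1}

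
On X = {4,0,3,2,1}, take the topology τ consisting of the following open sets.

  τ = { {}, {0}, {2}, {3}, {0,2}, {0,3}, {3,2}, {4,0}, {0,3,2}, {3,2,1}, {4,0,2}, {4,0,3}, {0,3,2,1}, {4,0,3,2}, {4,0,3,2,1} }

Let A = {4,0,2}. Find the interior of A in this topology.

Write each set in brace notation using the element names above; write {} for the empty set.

{4,0,2}

interior: largest open inside A is {4,0,2} (from {}, {0}, {2}, {0,2}, {4,0}, {4,0,2})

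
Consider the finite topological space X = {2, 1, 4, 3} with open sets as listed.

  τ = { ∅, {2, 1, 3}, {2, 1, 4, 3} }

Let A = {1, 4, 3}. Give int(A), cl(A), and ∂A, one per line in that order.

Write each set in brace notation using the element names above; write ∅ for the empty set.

int(A) = ∅
cl(A)  = {2, 1, 4, 3}
∂A     = {2, 1, 4, 3}

open subsets of A: ∅; so int(A) = ∅
closure: X∖int(X∖A) = X∖∅ = {2, 1, 4, 3}
∂A = {2, 1, 4, 3} minus ∅ = {2, 1, 4, 3}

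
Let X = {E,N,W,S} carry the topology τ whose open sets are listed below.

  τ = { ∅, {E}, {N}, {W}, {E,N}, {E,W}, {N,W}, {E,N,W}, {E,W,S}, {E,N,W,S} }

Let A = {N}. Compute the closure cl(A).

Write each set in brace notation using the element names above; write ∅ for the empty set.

{N}

cl via duality: int({E,W,S}) = {E,W,S}, so X∖{E,W,S} = {N}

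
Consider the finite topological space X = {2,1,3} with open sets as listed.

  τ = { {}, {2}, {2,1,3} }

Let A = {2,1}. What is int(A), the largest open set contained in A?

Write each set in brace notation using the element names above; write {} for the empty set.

opens ⊆ A: {}, {2}; union → int = {2}

{2}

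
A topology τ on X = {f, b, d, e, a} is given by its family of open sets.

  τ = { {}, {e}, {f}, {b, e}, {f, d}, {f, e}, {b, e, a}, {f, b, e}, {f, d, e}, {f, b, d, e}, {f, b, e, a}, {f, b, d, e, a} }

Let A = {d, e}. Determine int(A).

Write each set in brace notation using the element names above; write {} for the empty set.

{e}

opens ⊆ A: {}, {e}; union → int = {e}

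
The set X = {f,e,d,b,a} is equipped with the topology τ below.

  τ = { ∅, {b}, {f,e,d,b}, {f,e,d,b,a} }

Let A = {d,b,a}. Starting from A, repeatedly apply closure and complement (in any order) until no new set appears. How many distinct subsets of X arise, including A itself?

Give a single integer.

6

complement {f,e}; its interior ∅; cl(A) = X∖∅ = {f,e,d,b,a}
With k = closure, c = complement:
  1. A     = {d,b,a}
  2. kA    = {f,e,d,b,a}
  3. cA    = {f,e}
  4. ckA   = ∅
  5. kcA   = {f,e,d,a}
  6. ckcA  = {b}
k, c of each give nothing new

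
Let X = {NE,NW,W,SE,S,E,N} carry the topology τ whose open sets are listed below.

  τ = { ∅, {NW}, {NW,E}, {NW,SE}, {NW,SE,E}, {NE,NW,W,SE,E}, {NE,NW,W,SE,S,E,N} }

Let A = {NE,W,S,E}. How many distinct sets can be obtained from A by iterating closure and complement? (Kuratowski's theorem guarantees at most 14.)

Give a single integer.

6

complement {NW,SE,N}; its interior {NW,SE}; cl(A) = X∖{NW,SE} = {NE,W,S,E,N}
With k = closure, c = complement:
  1. A     = {NE,W,S,E}
  2. kA    = {NE,W,S,E,N}
  3. cA    = {NW,SE,N}
  4. ckA   = {NW,SE}
  5. kcA   = {NE,NW,W,SE,S,E,N}
  6. ckcA  = ∅
k, c of each give nothing new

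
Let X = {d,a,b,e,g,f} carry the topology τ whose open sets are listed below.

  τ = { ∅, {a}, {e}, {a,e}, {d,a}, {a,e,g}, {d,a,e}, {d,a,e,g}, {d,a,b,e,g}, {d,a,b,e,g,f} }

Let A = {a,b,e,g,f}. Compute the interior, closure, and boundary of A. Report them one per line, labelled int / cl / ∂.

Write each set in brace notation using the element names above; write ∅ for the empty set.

open subsets of A: ∅, {e}, {a}, {a,e}, {a,e,g}; so int(A) = {a,e,g}
closure: X∖int(X∖A) = X∖∅ = {d,a,b,e,g,f}
∂A = {d,a,b,e,g,f} minus {a,e,g} = {d,b,f}

int(A) = {a,e,g}
cl(A)  = {d,a,b,e,g,f}
∂A     = {d,b,f}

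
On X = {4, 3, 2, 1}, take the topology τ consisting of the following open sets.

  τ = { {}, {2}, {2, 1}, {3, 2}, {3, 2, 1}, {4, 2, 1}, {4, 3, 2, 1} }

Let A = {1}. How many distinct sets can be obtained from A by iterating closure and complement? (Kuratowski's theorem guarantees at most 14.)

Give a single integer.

6

cl via duality: int({4, 3, 2}) = {3, 2}, so X∖{3, 2} = {4, 1}
Write k for closure, c for complement:
  1. A     = {1}
  2. kA    = {4, 1}
  3. cA    = {4, 3, 2}
  4. ckA   = {3, 2}
  5. kcA   = {4, 3, 2, 1}
  6. ckcA  = {}
applying k or c yields no new set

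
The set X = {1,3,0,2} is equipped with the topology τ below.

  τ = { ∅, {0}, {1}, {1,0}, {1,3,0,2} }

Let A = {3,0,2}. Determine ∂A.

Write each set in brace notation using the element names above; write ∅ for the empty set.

{3,2}

opens ⊆ A: ∅, {0}; union → int = {0}
complement {1}; its interior {1}; cl(A) = X∖{1} = {3,0,2}
boundary = {3,0,2} ∖ {0} = {3,2}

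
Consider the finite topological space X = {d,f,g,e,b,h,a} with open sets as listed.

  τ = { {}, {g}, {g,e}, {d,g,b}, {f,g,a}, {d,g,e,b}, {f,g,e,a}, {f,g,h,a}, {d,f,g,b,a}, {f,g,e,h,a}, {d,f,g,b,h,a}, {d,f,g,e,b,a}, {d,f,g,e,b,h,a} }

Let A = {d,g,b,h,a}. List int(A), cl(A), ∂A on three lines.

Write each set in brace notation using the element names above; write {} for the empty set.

U open, U⊆A: {}, {g}, {d,g,b}. int(A) = ⋃ = {d,g,b}
X∖A={f,e}, int(X∖A)={}, hence cl(A)={d,f,g,e,b,h,a}
∂A: remove int from cl → {f,e,h,a}

int(A) = {d,g,b}
cl(A)  = {d,f,g,e,b,h,a}
∂A     = {f,e,h,a}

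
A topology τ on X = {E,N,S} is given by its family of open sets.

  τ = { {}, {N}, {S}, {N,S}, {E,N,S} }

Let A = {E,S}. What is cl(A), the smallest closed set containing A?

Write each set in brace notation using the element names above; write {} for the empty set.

closure: X∖int(X∖A) = X∖{N} = {E,S}

{E,S}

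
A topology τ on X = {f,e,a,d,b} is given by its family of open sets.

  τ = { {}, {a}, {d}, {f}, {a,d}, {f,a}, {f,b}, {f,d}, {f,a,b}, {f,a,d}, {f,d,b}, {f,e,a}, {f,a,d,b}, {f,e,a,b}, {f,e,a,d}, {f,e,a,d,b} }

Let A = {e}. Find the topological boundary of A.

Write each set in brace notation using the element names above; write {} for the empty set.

{e}

interior: largest open inside A is {} (from {})
cl via duality: int({f,a,d,b}) = {f,a,d,b}, so X∖{f,a,d,b} = {e}
cl∖int = {e}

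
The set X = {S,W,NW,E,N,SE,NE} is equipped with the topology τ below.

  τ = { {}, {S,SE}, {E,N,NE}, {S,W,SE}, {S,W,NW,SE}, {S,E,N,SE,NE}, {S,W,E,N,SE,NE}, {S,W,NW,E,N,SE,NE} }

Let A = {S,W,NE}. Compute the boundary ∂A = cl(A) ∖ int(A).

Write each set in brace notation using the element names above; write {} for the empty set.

{S,W,NW,E,N,SE,NE}

interior: largest open inside A is {} (from {})
cl via duality: int({NW,E,N,SE}) = {}, so X∖{} = {S,W,NW,E,N,SE,NE}
cl∖int = {S,W,NW,E,N,SE,NE}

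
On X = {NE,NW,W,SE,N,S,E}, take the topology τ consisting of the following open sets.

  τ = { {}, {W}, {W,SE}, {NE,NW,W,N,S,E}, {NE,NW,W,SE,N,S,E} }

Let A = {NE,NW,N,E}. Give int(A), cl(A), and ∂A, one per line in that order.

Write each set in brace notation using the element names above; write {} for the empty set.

int(A) = {}
cl(A)  = {NE,NW,N,S,E}
∂A     = {NE,NW,N,S,E}

opens ⊆ A: {}; union → int = {}
complement {W,SE,S}; its interior {W,SE}; cl(A) = X∖{W,SE} = {NE,NW,N,S,E}
boundary = {NE,NW,N,S,E} ∖ {} = {NE,NW,N,S,E}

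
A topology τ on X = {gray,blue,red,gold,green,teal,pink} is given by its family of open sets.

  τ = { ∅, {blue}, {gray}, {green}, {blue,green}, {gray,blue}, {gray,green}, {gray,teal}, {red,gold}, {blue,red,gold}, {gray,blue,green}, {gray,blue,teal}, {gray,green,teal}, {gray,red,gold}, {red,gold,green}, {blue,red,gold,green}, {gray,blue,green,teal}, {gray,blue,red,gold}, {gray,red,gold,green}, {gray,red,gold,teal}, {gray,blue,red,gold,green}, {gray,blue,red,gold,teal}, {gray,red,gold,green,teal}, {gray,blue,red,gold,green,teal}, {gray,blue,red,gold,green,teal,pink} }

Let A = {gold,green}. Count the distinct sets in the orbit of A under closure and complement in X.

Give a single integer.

cl via duality: int({gray,blue,red,teal,pink}) = {gray,blue,teal}, so X∖{gray,blue,teal} = {red,gold,green,pink}
Write k for closure, c for complement:
  1. A     = {gold,green}
  2. kA    = {red,gold,green,pink}
  3. cA    = {gray,blue,red,teal,pink}
  4. ckA   = {gray,blue,teal}
  5. kcA   = {gray,blue,red,gold,teal,pink}
  6. kckA  = {gray,blue,teal,pink}
  7. ckcA  = {green}
  8. ckckA = {red,gold,green}
  9. kckcA = {green,pink}
  10. ckckcA = {gray,blue,red,gold,teal}
applying k or c yields no new set

10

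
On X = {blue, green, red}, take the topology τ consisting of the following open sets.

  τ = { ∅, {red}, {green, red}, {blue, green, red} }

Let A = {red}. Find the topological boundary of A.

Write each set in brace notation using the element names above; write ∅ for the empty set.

{blue, green}

opens ⊆ A: ∅, {red}; union → int = {red}
complement {blue, green}; its interior ∅; cl(A) = X∖∅ = {blue, green, red}
boundary = {blue, green, red} ∖ {red} = {blue, green}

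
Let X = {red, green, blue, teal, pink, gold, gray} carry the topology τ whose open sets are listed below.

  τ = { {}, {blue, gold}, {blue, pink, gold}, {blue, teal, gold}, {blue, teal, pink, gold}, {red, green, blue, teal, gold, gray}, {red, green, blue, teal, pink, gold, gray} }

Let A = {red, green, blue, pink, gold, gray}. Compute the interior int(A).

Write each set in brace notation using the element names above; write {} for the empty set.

interior: largest open inside A is {blue, pink, gold} (from {}, {blue, gold}, {blue, pink, gold})

{blue, pink, gold}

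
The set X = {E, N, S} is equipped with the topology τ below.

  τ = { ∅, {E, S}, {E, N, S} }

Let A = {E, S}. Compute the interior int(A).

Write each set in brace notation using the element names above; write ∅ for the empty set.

{E, S}

open subsets of A: ∅, {E, S}; so int(A) = {E, S}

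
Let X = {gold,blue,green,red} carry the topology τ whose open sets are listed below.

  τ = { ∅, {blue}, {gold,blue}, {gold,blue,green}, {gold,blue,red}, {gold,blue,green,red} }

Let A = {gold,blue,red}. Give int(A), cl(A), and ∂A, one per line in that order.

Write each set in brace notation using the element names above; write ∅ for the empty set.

opens ⊆ A: ∅, {blue}, {gold,blue}, {gold,blue,red}; union → int = {gold,blue,red}
complement {green}; its interior ∅; cl(A) = X∖∅ = {gold,blue,green,red}
boundary = {gold,blue,green,red} ∖ {gold,blue,red} = {green}

int(A) = {gold,blue,red}
cl(A)  = {gold,blue,green,red}
∂A     = {green}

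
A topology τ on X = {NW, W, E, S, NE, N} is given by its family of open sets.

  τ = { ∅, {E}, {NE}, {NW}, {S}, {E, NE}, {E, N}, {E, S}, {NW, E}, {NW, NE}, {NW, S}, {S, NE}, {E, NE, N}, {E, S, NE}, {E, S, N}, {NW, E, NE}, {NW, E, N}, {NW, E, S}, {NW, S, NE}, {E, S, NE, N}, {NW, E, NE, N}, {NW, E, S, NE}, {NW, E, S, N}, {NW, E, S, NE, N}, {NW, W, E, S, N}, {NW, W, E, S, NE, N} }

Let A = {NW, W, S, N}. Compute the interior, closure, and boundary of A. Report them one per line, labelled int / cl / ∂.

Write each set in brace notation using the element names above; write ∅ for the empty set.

int(A) = {NW, S}
cl(A)  = {NW, W, S, N}
∂A     = {W, N}

open subsets of A: ∅, {S}, {NW}, {NW, S}; so int(A) = {NW, S}
closure: X∖int(X∖A) = X∖{E, NE} = {NW, W, S, N}
∂A = {NW, W, S, N} minus {NW, S} = {W, N}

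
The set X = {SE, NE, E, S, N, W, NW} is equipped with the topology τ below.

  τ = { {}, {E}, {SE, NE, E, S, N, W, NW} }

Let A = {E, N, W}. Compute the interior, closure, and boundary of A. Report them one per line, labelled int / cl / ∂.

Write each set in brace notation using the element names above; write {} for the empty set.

int(A) = {E}
cl(A)  = {SE, NE, E, S, N, W, NW}
∂A     = {SE, NE, S, N, W, NW}

interior: largest open inside A is {E} (from {}, {E})
cl via duality: int({SE, NE, S, NW}) = {}, so X∖{} = {SE, NE, E, S, N, W, NW}
cl∖int = {SE, NE, S, N, W, NW}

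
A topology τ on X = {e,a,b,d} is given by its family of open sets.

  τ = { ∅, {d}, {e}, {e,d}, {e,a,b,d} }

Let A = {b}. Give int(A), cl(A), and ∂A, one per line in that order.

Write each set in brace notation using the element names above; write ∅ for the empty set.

int(A) = ∅
cl(A)  = {a,b}
∂A     = {a,b}

interior: largest open inside A is ∅ (from ∅)
cl via duality: int({e,a,d}) = {e,d}, so X∖{e,d} = {a,b}
cl∖int = {a,b}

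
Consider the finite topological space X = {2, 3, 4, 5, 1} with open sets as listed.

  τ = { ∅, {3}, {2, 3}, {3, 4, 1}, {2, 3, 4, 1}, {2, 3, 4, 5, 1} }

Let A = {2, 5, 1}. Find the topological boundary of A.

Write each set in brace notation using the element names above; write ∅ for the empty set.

open subsets of A: ∅; so int(A) = ∅
closure: X∖int(X∖A) = X∖{3} = {2, 4, 5, 1}
∂A = {2, 4, 5, 1} minus ∅ = {2, 4, 5, 1}

{2, 4, 5, 1}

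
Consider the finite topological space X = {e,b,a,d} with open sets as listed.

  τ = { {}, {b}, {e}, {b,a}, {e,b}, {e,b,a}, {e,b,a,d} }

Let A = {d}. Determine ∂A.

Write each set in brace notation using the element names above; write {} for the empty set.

{d}

interior: largest open inside A is {} (from {})
cl via duality: int({e,b,a}) = {e,b,a}, so X∖{e,b,a} = {d}
cl∖int = {d}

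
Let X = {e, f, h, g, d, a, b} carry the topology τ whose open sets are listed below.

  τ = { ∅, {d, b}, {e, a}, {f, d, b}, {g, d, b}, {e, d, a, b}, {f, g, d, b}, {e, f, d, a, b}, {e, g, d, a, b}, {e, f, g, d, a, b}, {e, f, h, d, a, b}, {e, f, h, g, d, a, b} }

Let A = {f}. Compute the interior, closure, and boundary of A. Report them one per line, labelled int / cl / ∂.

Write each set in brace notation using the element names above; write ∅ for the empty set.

int(A) = ∅
cl(A)  = {f, h}
∂A     = {f, h}

open subsets of A: ∅; so int(A) = ∅
closure: X∖int(X∖A) = X∖{e, g, d, a, b} = {f, h}
∂A = {f, h} minus ∅ = {f, h}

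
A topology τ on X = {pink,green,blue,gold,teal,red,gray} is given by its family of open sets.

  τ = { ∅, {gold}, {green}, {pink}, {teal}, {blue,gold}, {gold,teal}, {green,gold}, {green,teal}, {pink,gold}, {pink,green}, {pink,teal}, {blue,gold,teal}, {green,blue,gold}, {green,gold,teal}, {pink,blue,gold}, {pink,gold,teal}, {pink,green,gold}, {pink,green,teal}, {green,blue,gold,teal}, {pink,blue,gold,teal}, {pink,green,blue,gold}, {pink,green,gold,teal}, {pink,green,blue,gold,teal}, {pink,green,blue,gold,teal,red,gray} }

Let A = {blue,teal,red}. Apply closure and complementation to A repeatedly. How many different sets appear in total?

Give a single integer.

8

closure: X∖int(X∖A) = X∖{pink,green,gold} = {blue,teal,red,gray}
Let k=closure and c=complement:
  1. A     = {blue,teal,red}
  2. kA    = {blue,teal,red,gray}
  3. cA    = {pink,green,gold,gray}
  4. ckA   = {pink,green,gold}
  5. kcA   = {pink,green,blue,gold,red,gray}
  6. ckcA  = {teal}
  7. kckcA = {teal,red,gray}
  8. ckckcA = {pink,green,blue,gold}
— saturated at 8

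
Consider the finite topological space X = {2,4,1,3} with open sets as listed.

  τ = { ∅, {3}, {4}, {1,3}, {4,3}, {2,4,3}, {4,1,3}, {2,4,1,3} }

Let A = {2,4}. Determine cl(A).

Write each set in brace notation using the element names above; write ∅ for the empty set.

complement {1,3}; its interior {1,3}; cl(A) = X∖{1,3} = {2,4}

{2,4}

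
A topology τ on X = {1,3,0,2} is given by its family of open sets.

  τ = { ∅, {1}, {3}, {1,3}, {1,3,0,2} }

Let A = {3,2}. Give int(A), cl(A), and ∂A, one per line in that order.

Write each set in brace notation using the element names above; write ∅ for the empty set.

opens ⊆ A: ∅, {3}; union → int = {3}
complement {1,0}; its interior {1}; cl(A) = X∖{1} = {3,0,2}
boundary = {3,0,2} ∖ {3} = {0,2}

int(A) = {3}
cl(A)  = {3,0,2}
∂A     = {0,2}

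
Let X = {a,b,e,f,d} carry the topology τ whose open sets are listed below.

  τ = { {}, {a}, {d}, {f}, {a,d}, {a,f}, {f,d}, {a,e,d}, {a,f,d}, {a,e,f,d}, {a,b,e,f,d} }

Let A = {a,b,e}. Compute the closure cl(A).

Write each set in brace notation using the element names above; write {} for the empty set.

X∖A={f,d}, int(X∖A)={f,d}, hence cl(A)={a,b,e}

{a,b,e}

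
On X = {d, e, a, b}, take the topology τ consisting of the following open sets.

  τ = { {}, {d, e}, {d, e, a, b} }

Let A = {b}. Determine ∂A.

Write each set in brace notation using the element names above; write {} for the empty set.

U open, U⊆A: {}. int(A) = ⋃ = {}
X∖A={d, e, a}, int(X∖A)={d, e}, hence cl(A)={a, b}
∂A: remove int from cl → {a, b}

{a, b}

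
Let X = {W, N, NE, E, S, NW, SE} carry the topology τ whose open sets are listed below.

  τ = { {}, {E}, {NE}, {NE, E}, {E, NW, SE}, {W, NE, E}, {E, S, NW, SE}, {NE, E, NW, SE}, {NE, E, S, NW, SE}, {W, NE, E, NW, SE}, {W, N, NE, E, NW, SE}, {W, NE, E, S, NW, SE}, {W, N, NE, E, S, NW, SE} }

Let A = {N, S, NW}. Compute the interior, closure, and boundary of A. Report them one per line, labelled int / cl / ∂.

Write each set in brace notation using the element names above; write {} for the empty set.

int(A) = {}
cl(A)  = {N, S, NW, SE}
∂A     = {N, S, NW, SE}

interior: largest open inside A is {} (from {})
cl via duality: int({W, NE, E, SE}) = {W, NE, E}, so X∖{W, NE, E} = {N, S, NW, SE}
cl∖int = {N, S, NW, SE}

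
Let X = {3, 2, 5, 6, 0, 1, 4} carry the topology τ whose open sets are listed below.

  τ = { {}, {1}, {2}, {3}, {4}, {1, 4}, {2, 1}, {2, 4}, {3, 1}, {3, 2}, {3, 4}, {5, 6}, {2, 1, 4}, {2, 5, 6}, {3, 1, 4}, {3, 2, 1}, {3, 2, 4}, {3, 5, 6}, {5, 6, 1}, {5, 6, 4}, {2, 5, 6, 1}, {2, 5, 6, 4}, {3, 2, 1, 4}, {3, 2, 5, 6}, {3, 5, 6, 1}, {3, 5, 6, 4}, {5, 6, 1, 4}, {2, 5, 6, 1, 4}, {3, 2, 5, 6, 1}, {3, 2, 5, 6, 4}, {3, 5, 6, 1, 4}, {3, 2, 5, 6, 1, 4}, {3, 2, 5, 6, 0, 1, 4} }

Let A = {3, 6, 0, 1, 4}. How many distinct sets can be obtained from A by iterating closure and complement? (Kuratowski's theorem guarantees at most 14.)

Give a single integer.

10

X∖A={2, 5}, int(X∖A)={2}, hence cl(A)={3, 5, 6, 0, 1, 4}
Orbit (k=closure, c=complement):
  1. A     = {3, 6, 0, 1, 4}
  2. kA    = {3, 5, 6, 0, 1, 4}
  3. cA    = {2, 5}
  4. ckA   = {2}
  5. kcA   = {2, 5, 6, 0}
  6. kckA  = {2, 0}
  7. ckcA  = {3, 1, 4}
  8. ckckA = {3, 5, 6, 1, 4}
  9. kckcA = {3, 0, 1, 4}
  10. ckckcA = {2, 5, 6}
(closed under both — stop)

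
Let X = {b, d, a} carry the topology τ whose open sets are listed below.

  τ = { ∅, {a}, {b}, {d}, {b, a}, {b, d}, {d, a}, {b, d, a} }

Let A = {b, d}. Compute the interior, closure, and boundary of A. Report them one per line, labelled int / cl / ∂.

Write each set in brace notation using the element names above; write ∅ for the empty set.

int(A) = {b, d}
cl(A)  = {b, d}
∂A     = ∅

interior: largest open inside A is {b, d} (from ∅, {b}, {d}, {b, d})
cl via duality: int({a}) = {a}, so X∖{a} = {b, d}
cl∖int = ∅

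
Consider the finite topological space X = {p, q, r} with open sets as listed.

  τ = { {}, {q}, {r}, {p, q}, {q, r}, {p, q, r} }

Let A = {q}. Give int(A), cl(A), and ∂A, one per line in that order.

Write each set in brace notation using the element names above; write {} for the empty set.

open subsets of A: {}, {q}; so int(A) = {q}
closure: X∖int(X∖A) = X∖{r} = {p, q}
∂A = {p, q} minus {q} = {p}

int(A) = {q}
cl(A)  = {p, q}
∂A     = {p}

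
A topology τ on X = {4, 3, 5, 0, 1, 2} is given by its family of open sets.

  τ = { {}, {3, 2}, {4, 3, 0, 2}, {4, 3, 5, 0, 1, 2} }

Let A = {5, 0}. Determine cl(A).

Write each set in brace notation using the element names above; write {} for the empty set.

{4, 5, 0, 1}

X∖A={4, 3, 1, 2}, int(X∖A)={3, 2}, hence cl(A)={4, 5, 0, 1}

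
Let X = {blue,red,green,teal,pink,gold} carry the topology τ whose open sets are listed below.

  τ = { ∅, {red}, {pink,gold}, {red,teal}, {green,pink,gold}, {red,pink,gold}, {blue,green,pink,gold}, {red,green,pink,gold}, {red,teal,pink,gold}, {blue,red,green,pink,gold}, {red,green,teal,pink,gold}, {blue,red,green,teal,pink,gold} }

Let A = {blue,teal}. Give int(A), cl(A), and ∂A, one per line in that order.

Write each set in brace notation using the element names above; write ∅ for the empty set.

int(A) = ∅
cl(A)  = {blue,teal}
∂A     = {blue,teal}

open subsets of A: ∅; so int(A) = ∅
closure: X∖int(X∖A) = X∖{red,green,pink,gold} = {blue,teal}
∂A = {blue,teal} minus ∅ = {blue,teal}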